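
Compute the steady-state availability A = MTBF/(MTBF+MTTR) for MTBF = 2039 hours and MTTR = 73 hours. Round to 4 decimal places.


MTBF = 2039
MTTR = 73
MTBF + MTTR = 2112
A = 2039 / 2112
A = 0.9654

0.9654


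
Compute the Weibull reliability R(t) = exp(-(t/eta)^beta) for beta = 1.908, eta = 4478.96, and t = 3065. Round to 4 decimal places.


beta = 1.908, eta = 4478.96, t = 3065
t/eta = 3065 / 4478.96 = 0.6843
(t/eta)^beta = 0.6843^1.908 = 0.4849
R(t) = exp(-0.4849)
R(t) = 0.6158

0.6158


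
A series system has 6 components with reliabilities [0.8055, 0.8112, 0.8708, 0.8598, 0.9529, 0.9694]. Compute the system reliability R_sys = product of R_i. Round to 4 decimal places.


Components: [0.8055, 0.8112, 0.8708, 0.8598, 0.9529, 0.9694]
After component 1 (R=0.8055): product = 0.8055
After component 2 (R=0.8112): product = 0.6534
After component 3 (R=0.8708): product = 0.569
After component 4 (R=0.8598): product = 0.4892
After component 5 (R=0.9529): product = 0.4662
After component 6 (R=0.9694): product = 0.4519
R_sys = 0.4519

0.4519


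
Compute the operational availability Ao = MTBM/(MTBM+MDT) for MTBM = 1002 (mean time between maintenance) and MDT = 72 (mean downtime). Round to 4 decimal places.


MTBM = 1002
MDT = 72
MTBM + MDT = 1074
Ao = 1002 / 1074
Ao = 0.933

0.933


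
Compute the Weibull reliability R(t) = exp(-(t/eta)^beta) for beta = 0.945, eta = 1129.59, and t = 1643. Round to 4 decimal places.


beta = 0.945, eta = 1129.59, t = 1643
t/eta = 1643 / 1129.59 = 1.4545
(t/eta)^beta = 1.4545^0.945 = 1.4248
R(t) = exp(-1.4248)
R(t) = 0.2405

0.2405


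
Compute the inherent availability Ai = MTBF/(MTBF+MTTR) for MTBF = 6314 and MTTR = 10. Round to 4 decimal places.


MTBF = 6314
MTTR = 10
MTBF + MTTR = 6324
Ai = 6314 / 6324
Ai = 0.9984

0.9984


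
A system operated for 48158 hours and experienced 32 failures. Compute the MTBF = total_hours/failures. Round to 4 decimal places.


total_hours = 48158
failures = 32
MTBF = 48158 / 32
MTBF = 1504.9375

1504.9375


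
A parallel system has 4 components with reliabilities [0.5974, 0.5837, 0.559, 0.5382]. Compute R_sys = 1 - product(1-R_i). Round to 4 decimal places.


Components: [0.5974, 0.5837, 0.559, 0.5382]
(1 - 0.5974) = 0.4026, running product = 0.4026
(1 - 0.5837) = 0.4163, running product = 0.1676
(1 - 0.559) = 0.441, running product = 0.0739
(1 - 0.5382) = 0.4618, running product = 0.0341
Product of (1-R_i) = 0.0341
R_sys = 1 - 0.0341 = 0.9659

0.9659


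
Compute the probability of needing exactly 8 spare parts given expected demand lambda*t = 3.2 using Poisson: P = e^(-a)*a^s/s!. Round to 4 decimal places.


a = 3.2, s = 8
e^(-a) = e^(-3.2) = 0.0408
a^s = 3.2^8 = 10995.1163
s! = 40320
P = 0.0408 * 10995.1163 / 40320
P = 0.0111

0.0111


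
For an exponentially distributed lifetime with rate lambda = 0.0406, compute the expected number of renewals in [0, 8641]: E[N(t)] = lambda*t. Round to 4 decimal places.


lambda = 0.0406
t = 8641
E[N(t)] = lambda * t
E[N(t)] = 0.0406 * 8641
E[N(t)] = 350.8246

350.8246


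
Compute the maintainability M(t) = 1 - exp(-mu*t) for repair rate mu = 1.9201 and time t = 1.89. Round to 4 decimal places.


mu = 1.9201, t = 1.89
mu * t = 1.9201 * 1.89 = 3.629
exp(-3.629) = 0.0265
M(t) = 1 - 0.0265
M(t) = 0.9735

0.9735


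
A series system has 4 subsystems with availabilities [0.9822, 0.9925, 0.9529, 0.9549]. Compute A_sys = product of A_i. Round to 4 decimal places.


Subsystems: [0.9822, 0.9925, 0.9529, 0.9549]
After subsystem 1 (A=0.9822): product = 0.9822
After subsystem 2 (A=0.9925): product = 0.9748
After subsystem 3 (A=0.9529): product = 0.9289
After subsystem 4 (A=0.9549): product = 0.887
A_sys = 0.887

0.887


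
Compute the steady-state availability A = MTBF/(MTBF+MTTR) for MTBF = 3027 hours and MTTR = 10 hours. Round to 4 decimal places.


MTBF = 3027
MTTR = 10
MTBF + MTTR = 3037
A = 3027 / 3037
A = 0.9967

0.9967


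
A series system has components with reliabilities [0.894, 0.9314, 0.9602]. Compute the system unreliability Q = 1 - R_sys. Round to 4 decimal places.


Components: [0.894, 0.9314, 0.9602]
After component 1: product = 0.894
After component 2: product = 0.8327
After component 3: product = 0.7995
R_sys = 0.7995
Q = 1 - 0.7995 = 0.2005

0.2005


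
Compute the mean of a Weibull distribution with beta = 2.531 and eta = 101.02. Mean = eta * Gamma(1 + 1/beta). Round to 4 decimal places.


beta = 2.531, eta = 101.02
1/beta = 0.3951
1 + 1/beta = 1.3951
Gamma(1.3951) = 0.8875
Mean = 101.02 * 0.8875
Mean = 89.6595

89.6595


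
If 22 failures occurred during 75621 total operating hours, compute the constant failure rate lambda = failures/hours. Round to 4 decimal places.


failures = 22
total_hours = 75621
lambda = 22 / 75621
lambda = 0.0003

0.0003


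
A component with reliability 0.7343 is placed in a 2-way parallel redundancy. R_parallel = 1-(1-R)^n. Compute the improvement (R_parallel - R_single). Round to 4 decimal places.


R_single = 0.7343, n = 2
1 - R_single = 0.2657
(1 - R_single)^n = 0.2657^2 = 0.0706
R_parallel = 1 - 0.0706 = 0.9294
Improvement = 0.9294 - 0.7343
Improvement = 0.1951

0.1951


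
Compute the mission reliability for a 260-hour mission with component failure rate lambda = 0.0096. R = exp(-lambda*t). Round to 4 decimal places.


lambda = 0.0096
mission_time = 260
lambda * t = 0.0096 * 260 = 2.496
R = exp(-2.496)
R = 0.0824

0.0824


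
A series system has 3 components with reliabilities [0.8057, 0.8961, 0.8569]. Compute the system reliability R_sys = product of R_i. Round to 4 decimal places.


Components: [0.8057, 0.8961, 0.8569]
After component 1 (R=0.8057): product = 0.8057
After component 2 (R=0.8961): product = 0.722
After component 3 (R=0.8569): product = 0.6187
R_sys = 0.6187

0.6187


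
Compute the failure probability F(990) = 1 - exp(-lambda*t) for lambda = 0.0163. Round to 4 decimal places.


lambda = 0.0163, t = 990
lambda * t = 16.137
exp(-16.137) = 0.0
F(t) = 1 - 0.0
F(t) = 1.0

1.0


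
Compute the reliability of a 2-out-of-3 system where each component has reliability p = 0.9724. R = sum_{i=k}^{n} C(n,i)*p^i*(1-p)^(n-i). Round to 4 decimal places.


k = 2, n = 3, p = 0.9724
i=2: C(3,2)=3 * 0.9724^2 * 0.0276^1 = 0.0783
i=3: C(3,3)=1 * 0.9724^3 * 0.0276^0 = 0.9195
R = sum of terms = 0.9978

0.9978


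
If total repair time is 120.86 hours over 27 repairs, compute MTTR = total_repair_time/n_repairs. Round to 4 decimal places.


total_repair_time = 120.86
n_repairs = 27
MTTR = 120.86 / 27
MTTR = 4.4763

4.4763


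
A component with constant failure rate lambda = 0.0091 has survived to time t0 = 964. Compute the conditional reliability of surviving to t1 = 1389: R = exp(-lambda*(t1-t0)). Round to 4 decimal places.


lambda = 0.0091
t0 = 964, t1 = 1389
t1 - t0 = 425
lambda * (t1-t0) = 0.0091 * 425 = 3.8675
R = exp(-3.8675)
R = 0.0209

0.0209


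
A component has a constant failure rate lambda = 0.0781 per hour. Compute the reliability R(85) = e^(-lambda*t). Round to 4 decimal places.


lambda = 0.0781
t = 85
lambda * t = 6.6385
R(t) = e^(-6.6385)
R(t) = 0.0013

0.0013


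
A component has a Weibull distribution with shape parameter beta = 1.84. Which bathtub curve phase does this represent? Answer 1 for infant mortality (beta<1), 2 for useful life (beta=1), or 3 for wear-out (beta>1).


beta = 1.84
Compare beta to 1:
beta < 1 => infant mortality (phase 1)
beta = 1 => useful life (phase 2)
beta > 1 => wear-out (phase 3)
Since beta = 1.84, this is wear-out (increasing failure rate)
Phase = 3

3


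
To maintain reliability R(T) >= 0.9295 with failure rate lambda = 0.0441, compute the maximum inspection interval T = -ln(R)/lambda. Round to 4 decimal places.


R_target = 0.9295
lambda = 0.0441
-ln(0.9295) = 0.0731
T = 0.0731 / 0.0441
T = 1.6578

1.6578


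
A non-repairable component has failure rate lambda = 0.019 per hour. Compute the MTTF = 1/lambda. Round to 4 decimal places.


lambda = 0.019
MTTF = 1 / 0.019
MTTF = 52.6316

52.6316


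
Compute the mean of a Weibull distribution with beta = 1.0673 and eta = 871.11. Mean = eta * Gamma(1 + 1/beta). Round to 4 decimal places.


beta = 1.0673, eta = 871.11
1/beta = 0.9369
1 + 1/beta = 1.9369
Gamma(1.9369) = 0.975
Mean = 871.11 * 0.975
Mean = 849.2966

849.2966


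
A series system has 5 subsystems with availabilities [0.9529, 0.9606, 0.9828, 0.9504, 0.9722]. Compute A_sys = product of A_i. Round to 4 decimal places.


Subsystems: [0.9529, 0.9606, 0.9828, 0.9504, 0.9722]
After subsystem 1 (A=0.9529): product = 0.9529
After subsystem 2 (A=0.9606): product = 0.9154
After subsystem 3 (A=0.9828): product = 0.8996
After subsystem 4 (A=0.9504): product = 0.855
After subsystem 5 (A=0.9722): product = 0.8312
A_sys = 0.8312

0.8312


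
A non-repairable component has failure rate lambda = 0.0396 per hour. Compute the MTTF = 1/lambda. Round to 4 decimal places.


lambda = 0.0396
MTTF = 1 / 0.0396
MTTF = 25.2525

25.2525


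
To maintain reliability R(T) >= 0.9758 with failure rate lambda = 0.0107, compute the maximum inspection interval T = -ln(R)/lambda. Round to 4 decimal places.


R_target = 0.9758
lambda = 0.0107
-ln(0.9758) = 0.0245
T = 0.0245 / 0.0107
T = 2.2895

2.2895


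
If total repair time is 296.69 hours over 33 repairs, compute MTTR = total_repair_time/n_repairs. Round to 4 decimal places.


total_repair_time = 296.69
n_repairs = 33
MTTR = 296.69 / 33
MTTR = 8.9906

8.9906


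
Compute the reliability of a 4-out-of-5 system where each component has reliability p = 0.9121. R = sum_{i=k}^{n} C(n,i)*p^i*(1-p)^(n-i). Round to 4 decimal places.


k = 4, n = 5, p = 0.9121
i=4: C(5,4)=5 * 0.9121^4 * 0.0879^1 = 0.3042
i=5: C(5,5)=1 * 0.9121^5 * 0.0879^0 = 0.6313
R = sum of terms = 0.9354

0.9354


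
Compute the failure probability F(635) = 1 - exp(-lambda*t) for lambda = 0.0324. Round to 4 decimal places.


lambda = 0.0324, t = 635
lambda * t = 20.574
exp(-20.574) = 0.0
F(t) = 1 - 0.0
F(t) = 1.0

1.0


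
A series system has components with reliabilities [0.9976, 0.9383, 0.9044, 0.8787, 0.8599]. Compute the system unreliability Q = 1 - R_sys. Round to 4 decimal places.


Components: [0.9976, 0.9383, 0.9044, 0.8787, 0.8599]
After component 1: product = 0.9976
After component 2: product = 0.936
After component 3: product = 0.8466
After component 4: product = 0.7439
After component 5: product = 0.6397
R_sys = 0.6397
Q = 1 - 0.6397 = 0.3603

0.3603


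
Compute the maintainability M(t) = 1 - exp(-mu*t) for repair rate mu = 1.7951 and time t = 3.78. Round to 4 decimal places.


mu = 1.7951, t = 3.78
mu * t = 1.7951 * 3.78 = 6.7855
exp(-6.7855) = 0.0011
M(t) = 1 - 0.0011
M(t) = 0.9989

0.9989


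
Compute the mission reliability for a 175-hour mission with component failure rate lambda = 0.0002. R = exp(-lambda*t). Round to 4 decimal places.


lambda = 0.0002
mission_time = 175
lambda * t = 0.0002 * 175 = 0.035
R = exp(-0.035)
R = 0.9656

0.9656


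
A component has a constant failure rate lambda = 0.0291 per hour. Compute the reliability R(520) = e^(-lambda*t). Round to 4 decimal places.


lambda = 0.0291
t = 520
lambda * t = 15.132
R(t) = e^(-15.132)
R(t) = 0.0

0.0


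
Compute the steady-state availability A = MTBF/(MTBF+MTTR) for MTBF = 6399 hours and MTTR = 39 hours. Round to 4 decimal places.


MTBF = 6399
MTTR = 39
MTBF + MTTR = 6438
A = 6399 / 6438
A = 0.9939

0.9939


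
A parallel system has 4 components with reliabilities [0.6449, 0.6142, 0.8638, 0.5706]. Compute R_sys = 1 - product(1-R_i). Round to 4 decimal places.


Components: [0.6449, 0.6142, 0.8638, 0.5706]
(1 - 0.6449) = 0.3551, running product = 0.3551
(1 - 0.6142) = 0.3858, running product = 0.137
(1 - 0.8638) = 0.1362, running product = 0.0187
(1 - 0.5706) = 0.4294, running product = 0.008
Product of (1-R_i) = 0.008
R_sys = 1 - 0.008 = 0.992

0.992


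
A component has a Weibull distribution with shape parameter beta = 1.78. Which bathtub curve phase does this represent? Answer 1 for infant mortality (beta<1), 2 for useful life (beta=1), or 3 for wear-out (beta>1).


beta = 1.78
Compare beta to 1:
beta < 1 => infant mortality (phase 1)
beta = 1 => useful life (phase 2)
beta > 1 => wear-out (phase 3)
Since beta = 1.78, this is wear-out (increasing failure rate)
Phase = 3

3


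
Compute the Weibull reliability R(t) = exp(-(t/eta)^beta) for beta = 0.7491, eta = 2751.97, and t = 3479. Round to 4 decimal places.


beta = 0.7491, eta = 2751.97, t = 3479
t/eta = 3479 / 2751.97 = 1.2642
(t/eta)^beta = 1.2642^0.7491 = 1.192
R(t) = exp(-1.192)
R(t) = 0.3036

0.3036


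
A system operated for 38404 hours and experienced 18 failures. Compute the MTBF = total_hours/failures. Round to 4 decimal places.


total_hours = 38404
failures = 18
MTBF = 38404 / 18
MTBF = 2133.5556

2133.5556


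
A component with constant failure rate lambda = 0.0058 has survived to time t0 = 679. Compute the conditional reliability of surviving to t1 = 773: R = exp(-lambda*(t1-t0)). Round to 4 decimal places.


lambda = 0.0058
t0 = 679, t1 = 773
t1 - t0 = 94
lambda * (t1-t0) = 0.0058 * 94 = 0.5452
R = exp(-0.5452)
R = 0.5797

0.5797


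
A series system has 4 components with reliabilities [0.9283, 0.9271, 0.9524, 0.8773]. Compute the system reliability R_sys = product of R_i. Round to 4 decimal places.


Components: [0.9283, 0.9271, 0.9524, 0.8773]
After component 1 (R=0.9283): product = 0.9283
After component 2 (R=0.9271): product = 0.8606
After component 3 (R=0.9524): product = 0.8197
After component 4 (R=0.8773): product = 0.7191
R_sys = 0.7191

0.7191


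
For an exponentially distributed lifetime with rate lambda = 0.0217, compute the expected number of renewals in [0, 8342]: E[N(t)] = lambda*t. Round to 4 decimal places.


lambda = 0.0217
t = 8342
E[N(t)] = lambda * t
E[N(t)] = 0.0217 * 8342
E[N(t)] = 181.0214

181.0214


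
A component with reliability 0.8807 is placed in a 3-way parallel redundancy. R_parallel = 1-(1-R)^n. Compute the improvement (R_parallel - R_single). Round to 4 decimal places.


R_single = 0.8807, n = 3
1 - R_single = 0.1193
(1 - R_single)^n = 0.1193^3 = 0.0017
R_parallel = 1 - 0.0017 = 0.9983
Improvement = 0.9983 - 0.8807
Improvement = 0.1176

0.1176


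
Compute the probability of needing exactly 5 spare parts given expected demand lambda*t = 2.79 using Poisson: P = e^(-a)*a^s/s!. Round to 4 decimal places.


a = 2.79, s = 5
e^(-a) = e^(-2.79) = 0.0614
a^s = 2.79^5 = 169.0523
s! = 120
P = 0.0614 * 169.0523 / 120
P = 0.0865

0.0865


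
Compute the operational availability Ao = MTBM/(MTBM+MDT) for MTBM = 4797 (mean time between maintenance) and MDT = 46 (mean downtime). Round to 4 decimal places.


MTBM = 4797
MDT = 46
MTBM + MDT = 4843
Ao = 4797 / 4843
Ao = 0.9905

0.9905


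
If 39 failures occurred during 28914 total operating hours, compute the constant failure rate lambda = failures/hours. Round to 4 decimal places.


failures = 39
total_hours = 28914
lambda = 39 / 28914
lambda = 0.0013

0.0013


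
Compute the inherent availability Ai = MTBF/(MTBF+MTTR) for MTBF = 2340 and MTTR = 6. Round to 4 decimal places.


MTBF = 2340
MTTR = 6
MTBF + MTTR = 2346
Ai = 2340 / 2346
Ai = 0.9974

0.9974


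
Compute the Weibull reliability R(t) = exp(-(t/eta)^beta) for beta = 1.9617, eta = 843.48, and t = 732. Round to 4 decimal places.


beta = 1.9617, eta = 843.48, t = 732
t/eta = 732 / 843.48 = 0.8678
(t/eta)^beta = 0.8678^1.9617 = 0.7572
R(t) = exp(-0.7572)
R(t) = 0.469

0.469


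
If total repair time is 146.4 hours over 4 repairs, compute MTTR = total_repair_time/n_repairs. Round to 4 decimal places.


total_repair_time = 146.4
n_repairs = 4
MTTR = 146.4 / 4
MTTR = 36.6

36.6


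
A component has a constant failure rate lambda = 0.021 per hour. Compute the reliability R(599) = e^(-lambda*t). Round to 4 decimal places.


lambda = 0.021
t = 599
lambda * t = 12.579
R(t) = e^(-12.579)
R(t) = 0.0

0.0


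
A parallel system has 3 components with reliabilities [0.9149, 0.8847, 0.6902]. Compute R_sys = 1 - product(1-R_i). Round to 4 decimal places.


Components: [0.9149, 0.8847, 0.6902]
(1 - 0.9149) = 0.0851, running product = 0.0851
(1 - 0.8847) = 0.1153, running product = 0.0098
(1 - 0.6902) = 0.3098, running product = 0.003
Product of (1-R_i) = 0.003
R_sys = 1 - 0.003 = 0.997

0.997


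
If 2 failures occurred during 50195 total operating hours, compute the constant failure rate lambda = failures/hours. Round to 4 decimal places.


failures = 2
total_hours = 50195
lambda = 2 / 50195
lambda = 0.0

0.0


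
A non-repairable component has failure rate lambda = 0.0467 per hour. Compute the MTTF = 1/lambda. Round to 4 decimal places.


lambda = 0.0467
MTTF = 1 / 0.0467
MTTF = 21.4133

21.4133


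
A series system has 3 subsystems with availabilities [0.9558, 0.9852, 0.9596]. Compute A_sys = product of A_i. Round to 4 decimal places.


Subsystems: [0.9558, 0.9852, 0.9596]
After subsystem 1 (A=0.9558): product = 0.9558
After subsystem 2 (A=0.9852): product = 0.9417
After subsystem 3 (A=0.9596): product = 0.9036
A_sys = 0.9036

0.9036


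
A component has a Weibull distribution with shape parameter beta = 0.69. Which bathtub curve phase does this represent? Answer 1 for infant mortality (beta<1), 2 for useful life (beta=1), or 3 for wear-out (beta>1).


beta = 0.69
Compare beta to 1:
beta < 1 => infant mortality (phase 1)
beta = 1 => useful life (phase 2)
beta > 1 => wear-out (phase 3)
Since beta = 0.69, this is infant mortality (decreasing failure rate)
Phase = 1

1


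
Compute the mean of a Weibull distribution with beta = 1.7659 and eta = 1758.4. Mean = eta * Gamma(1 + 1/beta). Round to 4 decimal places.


beta = 1.7659, eta = 1758.4
1/beta = 0.5663
1 + 1/beta = 1.5663
Gamma(1.5663) = 0.8902
Mean = 1758.4 * 0.8902
Mean = 1565.265

1565.265


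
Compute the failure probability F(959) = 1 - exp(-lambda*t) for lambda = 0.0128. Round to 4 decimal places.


lambda = 0.0128, t = 959
lambda * t = 12.2752
exp(-12.2752) = 0.0
F(t) = 1 - 0.0
F(t) = 1.0

1.0


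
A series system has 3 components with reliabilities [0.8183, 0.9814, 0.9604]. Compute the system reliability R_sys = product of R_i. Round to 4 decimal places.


Components: [0.8183, 0.9814, 0.9604]
After component 1 (R=0.8183): product = 0.8183
After component 2 (R=0.9814): product = 0.8031
After component 3 (R=0.9604): product = 0.7713
R_sys = 0.7713

0.7713


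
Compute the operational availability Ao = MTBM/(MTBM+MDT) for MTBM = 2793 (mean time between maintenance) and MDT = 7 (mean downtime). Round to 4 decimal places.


MTBM = 2793
MDT = 7
MTBM + MDT = 2800
Ao = 2793 / 2800
Ao = 0.9975

0.9975


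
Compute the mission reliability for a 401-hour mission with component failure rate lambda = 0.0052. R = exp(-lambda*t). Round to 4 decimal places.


lambda = 0.0052
mission_time = 401
lambda * t = 0.0052 * 401 = 2.0852
R = exp(-2.0852)
R = 0.1243

0.1243


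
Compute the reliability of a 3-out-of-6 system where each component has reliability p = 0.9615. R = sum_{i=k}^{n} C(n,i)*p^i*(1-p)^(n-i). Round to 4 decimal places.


k = 3, n = 6, p = 0.9615
i=3: C(6,3)=20 * 0.9615^3 * 0.0385^3 = 0.001
i=4: C(6,4)=15 * 0.9615^4 * 0.0385^2 = 0.019
i=5: C(6,5)=6 * 0.9615^5 * 0.0385^1 = 0.1898
i=6: C(6,6)=1 * 0.9615^6 * 0.0385^0 = 0.7901
R = sum of terms = 1.0

1.0


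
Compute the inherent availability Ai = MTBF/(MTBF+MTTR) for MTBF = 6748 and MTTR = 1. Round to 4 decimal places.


MTBF = 6748
MTTR = 1
MTBF + MTTR = 6749
Ai = 6748 / 6749
Ai = 0.9999

0.9999


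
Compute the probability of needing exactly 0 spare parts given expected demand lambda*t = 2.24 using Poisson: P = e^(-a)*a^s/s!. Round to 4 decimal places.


a = 2.24, s = 0
e^(-a) = e^(-2.24) = 0.1065
a^s = 2.24^0 = 1.0
s! = 1
P = 0.1065 * 1.0 / 1
P = 0.1065

0.1065


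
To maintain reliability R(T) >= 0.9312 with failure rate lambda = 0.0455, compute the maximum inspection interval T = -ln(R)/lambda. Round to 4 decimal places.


R_target = 0.9312
lambda = 0.0455
-ln(0.9312) = 0.0713
T = 0.0713 / 0.0455
T = 1.5666

1.5666


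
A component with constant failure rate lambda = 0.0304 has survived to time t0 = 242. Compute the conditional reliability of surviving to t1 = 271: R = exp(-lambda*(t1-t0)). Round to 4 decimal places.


lambda = 0.0304
t0 = 242, t1 = 271
t1 - t0 = 29
lambda * (t1-t0) = 0.0304 * 29 = 0.8816
R = exp(-0.8816)
R = 0.4141

0.4141


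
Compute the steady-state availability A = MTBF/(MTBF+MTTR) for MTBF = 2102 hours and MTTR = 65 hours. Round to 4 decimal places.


MTBF = 2102
MTTR = 65
MTBF + MTTR = 2167
A = 2102 / 2167
A = 0.97

0.97


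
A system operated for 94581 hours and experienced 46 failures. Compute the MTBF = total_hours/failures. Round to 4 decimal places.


total_hours = 94581
failures = 46
MTBF = 94581 / 46
MTBF = 2056.1087

2056.1087


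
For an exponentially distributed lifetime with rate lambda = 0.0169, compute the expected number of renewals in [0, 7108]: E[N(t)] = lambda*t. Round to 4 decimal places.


lambda = 0.0169
t = 7108
E[N(t)] = lambda * t
E[N(t)] = 0.0169 * 7108
E[N(t)] = 120.1252

120.1252


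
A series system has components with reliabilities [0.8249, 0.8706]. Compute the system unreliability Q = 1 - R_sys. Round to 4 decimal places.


Components: [0.8249, 0.8706]
After component 1: product = 0.8249
After component 2: product = 0.7182
R_sys = 0.7182
Q = 1 - 0.7182 = 0.2818

0.2818


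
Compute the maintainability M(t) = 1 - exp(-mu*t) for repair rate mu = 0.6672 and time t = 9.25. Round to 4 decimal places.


mu = 0.6672, t = 9.25
mu * t = 0.6672 * 9.25 = 6.1716
exp(-6.1716) = 0.0021
M(t) = 1 - 0.0021
M(t) = 0.9979

0.9979


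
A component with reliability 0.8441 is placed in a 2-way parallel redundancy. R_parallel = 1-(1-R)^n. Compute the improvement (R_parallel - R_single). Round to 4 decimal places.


R_single = 0.8441, n = 2
1 - R_single = 0.1559
(1 - R_single)^n = 0.1559^2 = 0.0243
R_parallel = 1 - 0.0243 = 0.9757
Improvement = 0.9757 - 0.8441
Improvement = 0.1316

0.1316


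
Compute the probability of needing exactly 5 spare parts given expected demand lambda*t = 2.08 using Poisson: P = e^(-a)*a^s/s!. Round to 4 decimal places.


a = 2.08, s = 5
e^(-a) = e^(-2.08) = 0.1249
a^s = 2.08^5 = 38.9329
s! = 120
P = 0.1249 * 38.9329 / 120
P = 0.0405

0.0405


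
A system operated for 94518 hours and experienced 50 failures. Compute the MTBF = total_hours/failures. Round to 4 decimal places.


total_hours = 94518
failures = 50
MTBF = 94518 / 50
MTBF = 1890.36

1890.36


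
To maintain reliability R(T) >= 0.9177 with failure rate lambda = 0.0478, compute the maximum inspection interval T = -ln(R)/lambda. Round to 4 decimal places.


R_target = 0.9177
lambda = 0.0478
-ln(0.9177) = 0.0859
T = 0.0859 / 0.0478
T = 1.7968

1.7968


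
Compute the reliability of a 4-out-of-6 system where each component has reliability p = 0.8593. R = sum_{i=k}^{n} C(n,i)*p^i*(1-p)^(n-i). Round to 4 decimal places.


k = 4, n = 6, p = 0.8593
i=4: C(6,4)=15 * 0.8593^4 * 0.1407^2 = 0.1619
i=5: C(6,5)=6 * 0.8593^5 * 0.1407^1 = 0.3955
i=6: C(6,6)=1 * 0.8593^6 * 0.1407^0 = 0.4026
R = sum of terms = 0.96

0.96


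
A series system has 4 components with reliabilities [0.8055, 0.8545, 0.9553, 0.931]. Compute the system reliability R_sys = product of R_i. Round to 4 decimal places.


Components: [0.8055, 0.8545, 0.9553, 0.931]
After component 1 (R=0.8055): product = 0.8055
After component 2 (R=0.8545): product = 0.6883
After component 3 (R=0.9553): product = 0.6575
After component 4 (R=0.931): product = 0.6122
R_sys = 0.6122

0.6122


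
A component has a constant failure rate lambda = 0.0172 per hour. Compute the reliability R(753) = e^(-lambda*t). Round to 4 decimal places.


lambda = 0.0172
t = 753
lambda * t = 12.9516
R(t) = e^(-12.9516)
R(t) = 0.0

0.0


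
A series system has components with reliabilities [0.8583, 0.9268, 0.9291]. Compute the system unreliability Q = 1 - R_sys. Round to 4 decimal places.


Components: [0.8583, 0.9268, 0.9291]
After component 1: product = 0.8583
After component 2: product = 0.7955
After component 3: product = 0.7391
R_sys = 0.7391
Q = 1 - 0.7391 = 0.2609

0.2609


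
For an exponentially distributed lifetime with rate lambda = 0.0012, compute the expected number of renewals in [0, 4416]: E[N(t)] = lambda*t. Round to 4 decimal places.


lambda = 0.0012
t = 4416
E[N(t)] = lambda * t
E[N(t)] = 0.0012 * 4416
E[N(t)] = 5.2992

5.2992


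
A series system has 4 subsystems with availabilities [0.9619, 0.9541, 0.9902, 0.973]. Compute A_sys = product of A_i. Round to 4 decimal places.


Subsystems: [0.9619, 0.9541, 0.9902, 0.973]
After subsystem 1 (A=0.9619): product = 0.9619
After subsystem 2 (A=0.9541): product = 0.9177
After subsystem 3 (A=0.9902): product = 0.9088
After subsystem 4 (A=0.973): product = 0.8842
A_sys = 0.8842

0.8842


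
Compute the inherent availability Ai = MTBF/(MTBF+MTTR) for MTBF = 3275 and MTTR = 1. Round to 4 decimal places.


MTBF = 3275
MTTR = 1
MTBF + MTTR = 3276
Ai = 3275 / 3276
Ai = 0.9997

0.9997


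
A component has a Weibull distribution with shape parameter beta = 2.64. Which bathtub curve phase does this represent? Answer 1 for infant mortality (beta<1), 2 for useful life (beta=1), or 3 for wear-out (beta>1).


beta = 2.64
Compare beta to 1:
beta < 1 => infant mortality (phase 1)
beta = 1 => useful life (phase 2)
beta > 1 => wear-out (phase 3)
Since beta = 2.64, this is wear-out (increasing failure rate)
Phase = 3

3


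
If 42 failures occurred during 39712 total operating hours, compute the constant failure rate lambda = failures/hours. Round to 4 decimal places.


failures = 42
total_hours = 39712
lambda = 42 / 39712
lambda = 0.0011

0.0011


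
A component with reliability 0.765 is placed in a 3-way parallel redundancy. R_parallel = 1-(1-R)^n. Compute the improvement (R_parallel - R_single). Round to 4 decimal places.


R_single = 0.765, n = 3
1 - R_single = 0.235
(1 - R_single)^n = 0.235^3 = 0.013
R_parallel = 1 - 0.013 = 0.987
Improvement = 0.987 - 0.765
Improvement = 0.222

0.222


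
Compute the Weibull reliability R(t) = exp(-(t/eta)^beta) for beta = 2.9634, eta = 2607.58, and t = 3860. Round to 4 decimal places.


beta = 2.9634, eta = 2607.58, t = 3860
t/eta = 3860 / 2607.58 = 1.4803
(t/eta)^beta = 1.4803^2.9634 = 3.1975
R(t) = exp(-3.1975)
R(t) = 0.0409

0.0409


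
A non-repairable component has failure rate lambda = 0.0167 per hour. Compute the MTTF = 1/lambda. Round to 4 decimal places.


lambda = 0.0167
MTTF = 1 / 0.0167
MTTF = 59.8802

59.8802


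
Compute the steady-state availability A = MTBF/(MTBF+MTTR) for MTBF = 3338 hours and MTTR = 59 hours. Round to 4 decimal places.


MTBF = 3338
MTTR = 59
MTBF + MTTR = 3397
A = 3338 / 3397
A = 0.9826

0.9826


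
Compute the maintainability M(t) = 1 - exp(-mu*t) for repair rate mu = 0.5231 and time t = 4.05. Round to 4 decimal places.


mu = 0.5231, t = 4.05
mu * t = 0.5231 * 4.05 = 2.1186
exp(-2.1186) = 0.1202
M(t) = 1 - 0.1202
M(t) = 0.8798

0.8798


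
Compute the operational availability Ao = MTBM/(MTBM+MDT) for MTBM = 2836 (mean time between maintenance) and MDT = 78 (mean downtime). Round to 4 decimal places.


MTBM = 2836
MDT = 78
MTBM + MDT = 2914
Ao = 2836 / 2914
Ao = 0.9732

0.9732


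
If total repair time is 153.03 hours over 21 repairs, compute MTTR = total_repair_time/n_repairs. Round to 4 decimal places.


total_repair_time = 153.03
n_repairs = 21
MTTR = 153.03 / 21
MTTR = 7.2871

7.2871


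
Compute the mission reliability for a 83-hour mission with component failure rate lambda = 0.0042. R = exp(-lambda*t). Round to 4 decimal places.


lambda = 0.0042
mission_time = 83
lambda * t = 0.0042 * 83 = 0.3486
R = exp(-0.3486)
R = 0.7057

0.7057


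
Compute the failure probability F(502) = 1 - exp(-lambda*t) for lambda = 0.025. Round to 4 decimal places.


lambda = 0.025, t = 502
lambda * t = 12.55
exp(-12.55) = 0.0
F(t) = 1 - 0.0
F(t) = 1.0

1.0


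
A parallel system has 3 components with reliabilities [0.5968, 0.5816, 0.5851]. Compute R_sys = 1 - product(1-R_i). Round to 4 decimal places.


Components: [0.5968, 0.5816, 0.5851]
(1 - 0.5968) = 0.4032, running product = 0.4032
(1 - 0.5816) = 0.4184, running product = 0.1687
(1 - 0.5851) = 0.4149, running product = 0.07
Product of (1-R_i) = 0.07
R_sys = 1 - 0.07 = 0.93

0.93


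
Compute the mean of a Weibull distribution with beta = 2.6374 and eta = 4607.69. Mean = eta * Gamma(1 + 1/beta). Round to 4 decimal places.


beta = 2.6374, eta = 4607.69
1/beta = 0.3792
1 + 1/beta = 1.3792
Gamma(1.3792) = 0.8886
Mean = 4607.69 * 0.8886
Mean = 4094.3871

4094.3871


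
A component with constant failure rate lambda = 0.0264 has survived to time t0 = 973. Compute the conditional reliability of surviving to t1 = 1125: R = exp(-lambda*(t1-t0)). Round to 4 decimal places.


lambda = 0.0264
t0 = 973, t1 = 1125
t1 - t0 = 152
lambda * (t1-t0) = 0.0264 * 152 = 4.0128
R = exp(-4.0128)
R = 0.0181

0.0181


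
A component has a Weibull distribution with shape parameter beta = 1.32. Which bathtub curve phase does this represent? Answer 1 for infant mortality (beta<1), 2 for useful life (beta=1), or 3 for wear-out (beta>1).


beta = 1.32
Compare beta to 1:
beta < 1 => infant mortality (phase 1)
beta = 1 => useful life (phase 2)
beta > 1 => wear-out (phase 3)
Since beta = 1.32, this is wear-out (increasing failure rate)
Phase = 3

3


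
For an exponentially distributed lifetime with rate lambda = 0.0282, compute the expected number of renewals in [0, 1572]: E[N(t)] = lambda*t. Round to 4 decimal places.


lambda = 0.0282
t = 1572
E[N(t)] = lambda * t
E[N(t)] = 0.0282 * 1572
E[N(t)] = 44.3304

44.3304


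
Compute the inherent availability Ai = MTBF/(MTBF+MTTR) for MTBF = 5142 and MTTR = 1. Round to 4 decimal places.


MTBF = 5142
MTTR = 1
MTBF + MTTR = 5143
Ai = 5142 / 5143
Ai = 0.9998

0.9998


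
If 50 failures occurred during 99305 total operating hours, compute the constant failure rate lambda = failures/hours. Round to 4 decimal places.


failures = 50
total_hours = 99305
lambda = 50 / 99305
lambda = 0.0005

0.0005


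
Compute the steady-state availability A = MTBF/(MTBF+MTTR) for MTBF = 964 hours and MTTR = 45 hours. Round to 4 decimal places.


MTBF = 964
MTTR = 45
MTBF + MTTR = 1009
A = 964 / 1009
A = 0.9554

0.9554


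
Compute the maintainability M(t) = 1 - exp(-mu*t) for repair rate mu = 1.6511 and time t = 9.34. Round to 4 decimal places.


mu = 1.6511, t = 9.34
mu * t = 1.6511 * 9.34 = 15.4213
exp(-15.4213) = 0.0
M(t) = 1 - 0.0
M(t) = 1.0

1.0


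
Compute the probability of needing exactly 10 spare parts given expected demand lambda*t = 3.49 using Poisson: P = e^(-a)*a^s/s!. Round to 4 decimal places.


a = 3.49, s = 10
e^(-a) = e^(-3.49) = 0.0305
a^s = 3.49^10 = 268073.7377
s! = 3628800
P = 0.0305 * 268073.7377 / 3628800
P = 0.0023

0.0023


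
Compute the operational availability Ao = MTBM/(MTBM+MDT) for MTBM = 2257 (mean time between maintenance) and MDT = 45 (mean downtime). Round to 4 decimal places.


MTBM = 2257
MDT = 45
MTBM + MDT = 2302
Ao = 2257 / 2302
Ao = 0.9805

0.9805


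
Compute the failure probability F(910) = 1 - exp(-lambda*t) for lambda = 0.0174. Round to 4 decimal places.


lambda = 0.0174, t = 910
lambda * t = 15.834
exp(-15.834) = 0.0
F(t) = 1 - 0.0
F(t) = 1.0

1.0


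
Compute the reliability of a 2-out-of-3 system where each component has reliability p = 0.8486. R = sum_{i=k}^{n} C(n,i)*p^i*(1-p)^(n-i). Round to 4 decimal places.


k = 2, n = 3, p = 0.8486
i=2: C(3,2)=3 * 0.8486^2 * 0.1514^1 = 0.3271
i=3: C(3,3)=1 * 0.8486^3 * 0.1514^0 = 0.6111
R = sum of terms = 0.9382

0.9382


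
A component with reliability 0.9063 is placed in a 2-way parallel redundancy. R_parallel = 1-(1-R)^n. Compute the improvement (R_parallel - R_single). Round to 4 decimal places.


R_single = 0.9063, n = 2
1 - R_single = 0.0937
(1 - R_single)^n = 0.0937^2 = 0.0088
R_parallel = 1 - 0.0088 = 0.9912
Improvement = 0.9912 - 0.9063
Improvement = 0.0849

0.0849


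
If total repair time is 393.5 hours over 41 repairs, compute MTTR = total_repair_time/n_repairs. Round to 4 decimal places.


total_repair_time = 393.5
n_repairs = 41
MTTR = 393.5 / 41
MTTR = 9.5976

9.5976


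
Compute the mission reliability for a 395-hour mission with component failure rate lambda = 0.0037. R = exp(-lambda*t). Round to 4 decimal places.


lambda = 0.0037
mission_time = 395
lambda * t = 0.0037 * 395 = 1.4615
R = exp(-1.4615)
R = 0.2319

0.2319


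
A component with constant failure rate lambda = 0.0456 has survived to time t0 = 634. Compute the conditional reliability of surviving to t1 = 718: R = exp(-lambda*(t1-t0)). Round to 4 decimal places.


lambda = 0.0456
t0 = 634, t1 = 718
t1 - t0 = 84
lambda * (t1-t0) = 0.0456 * 84 = 3.8304
R = exp(-3.8304)
R = 0.0217

0.0217


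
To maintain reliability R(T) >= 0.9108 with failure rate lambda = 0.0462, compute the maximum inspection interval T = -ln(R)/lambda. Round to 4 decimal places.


R_target = 0.9108
lambda = 0.0462
-ln(0.9108) = 0.0934
T = 0.0934 / 0.0462
T = 2.0223

2.0223


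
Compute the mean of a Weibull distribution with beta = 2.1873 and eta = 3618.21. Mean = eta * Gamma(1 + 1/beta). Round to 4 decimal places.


beta = 2.1873, eta = 3618.21
1/beta = 0.4572
1 + 1/beta = 1.4572
Gamma(1.4572) = 0.8856
Mean = 3618.21 * 0.8856
Mean = 3204.329

3204.329


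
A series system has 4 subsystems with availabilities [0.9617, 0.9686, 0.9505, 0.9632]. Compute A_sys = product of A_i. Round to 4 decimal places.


Subsystems: [0.9617, 0.9686, 0.9505, 0.9632]
After subsystem 1 (A=0.9617): product = 0.9617
After subsystem 2 (A=0.9686): product = 0.9315
After subsystem 3 (A=0.9505): product = 0.8854
After subsystem 4 (A=0.9632): product = 0.8528
A_sys = 0.8528

0.8528


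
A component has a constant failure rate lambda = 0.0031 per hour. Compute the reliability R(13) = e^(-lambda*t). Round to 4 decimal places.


lambda = 0.0031
t = 13
lambda * t = 0.0403
R(t) = e^(-0.0403)
R(t) = 0.9605

0.9605


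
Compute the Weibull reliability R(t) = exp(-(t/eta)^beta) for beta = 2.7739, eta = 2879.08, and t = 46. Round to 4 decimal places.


beta = 2.7739, eta = 2879.08, t = 46
t/eta = 46 / 2879.08 = 0.016
(t/eta)^beta = 0.016^2.7739 = 0.0
R(t) = exp(-0.0)
R(t) = 1.0

1.0


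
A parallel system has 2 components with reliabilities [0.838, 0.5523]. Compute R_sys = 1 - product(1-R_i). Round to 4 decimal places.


Components: [0.838, 0.5523]
(1 - 0.838) = 0.162, running product = 0.162
(1 - 0.5523) = 0.4477, running product = 0.0725
Product of (1-R_i) = 0.0725
R_sys = 1 - 0.0725 = 0.9275

0.9275


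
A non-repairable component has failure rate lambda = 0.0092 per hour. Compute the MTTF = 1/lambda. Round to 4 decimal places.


lambda = 0.0092
MTTF = 1 / 0.0092
MTTF = 108.6957

108.6957


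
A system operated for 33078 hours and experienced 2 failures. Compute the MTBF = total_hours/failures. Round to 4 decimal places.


total_hours = 33078
failures = 2
MTBF = 33078 / 2
MTBF = 16539.0

16539.0


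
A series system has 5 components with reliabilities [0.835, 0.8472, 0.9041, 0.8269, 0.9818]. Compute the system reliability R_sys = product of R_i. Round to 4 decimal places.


Components: [0.835, 0.8472, 0.9041, 0.8269, 0.9818]
After component 1 (R=0.835): product = 0.835
After component 2 (R=0.8472): product = 0.7074
After component 3 (R=0.9041): product = 0.6396
After component 4 (R=0.8269): product = 0.5289
After component 5 (R=0.9818): product = 0.5192
R_sys = 0.5192

0.5192


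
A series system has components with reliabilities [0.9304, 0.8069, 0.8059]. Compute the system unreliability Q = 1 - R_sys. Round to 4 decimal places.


Components: [0.9304, 0.8069, 0.8059]
After component 1: product = 0.9304
After component 2: product = 0.7507
After component 3: product = 0.605
R_sys = 0.605
Q = 1 - 0.605 = 0.395

0.395


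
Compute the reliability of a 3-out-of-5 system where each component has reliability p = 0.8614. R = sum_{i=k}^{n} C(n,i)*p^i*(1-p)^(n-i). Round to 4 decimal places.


k = 3, n = 5, p = 0.8614
i=3: C(5,3)=10 * 0.8614^3 * 0.1386^2 = 0.1228
i=4: C(5,4)=5 * 0.8614^4 * 0.1386^1 = 0.3816
i=5: C(5,5)=1 * 0.8614^5 * 0.1386^0 = 0.4743
R = sum of terms = 0.9786

0.9786


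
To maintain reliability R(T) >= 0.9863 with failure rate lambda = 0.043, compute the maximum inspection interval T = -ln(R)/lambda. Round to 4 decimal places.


R_target = 0.9863
lambda = 0.043
-ln(0.9863) = 0.0138
T = 0.0138 / 0.043
T = 0.3208

0.3208


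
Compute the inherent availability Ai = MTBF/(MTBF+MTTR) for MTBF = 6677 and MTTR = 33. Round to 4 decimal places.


MTBF = 6677
MTTR = 33
MTBF + MTTR = 6710
Ai = 6677 / 6710
Ai = 0.9951

0.9951


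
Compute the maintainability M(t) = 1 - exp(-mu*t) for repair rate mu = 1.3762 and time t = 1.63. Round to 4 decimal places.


mu = 1.3762, t = 1.63
mu * t = 1.3762 * 1.63 = 2.2432
exp(-2.2432) = 0.1061
M(t) = 1 - 0.1061
M(t) = 0.8939

0.8939


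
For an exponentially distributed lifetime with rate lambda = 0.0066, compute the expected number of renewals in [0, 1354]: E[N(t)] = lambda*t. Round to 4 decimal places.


lambda = 0.0066
t = 1354
E[N(t)] = lambda * t
E[N(t)] = 0.0066 * 1354
E[N(t)] = 8.9364

8.9364


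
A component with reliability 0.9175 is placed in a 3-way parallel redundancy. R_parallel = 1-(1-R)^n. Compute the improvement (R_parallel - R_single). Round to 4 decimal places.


R_single = 0.9175, n = 3
1 - R_single = 0.0825
(1 - R_single)^n = 0.0825^3 = 0.0006
R_parallel = 1 - 0.0006 = 0.9994
Improvement = 0.9994 - 0.9175
Improvement = 0.0819

0.0819


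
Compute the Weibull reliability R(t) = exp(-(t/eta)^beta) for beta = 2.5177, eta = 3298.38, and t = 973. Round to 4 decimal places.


beta = 2.5177, eta = 3298.38, t = 973
t/eta = 973 / 3298.38 = 0.295
(t/eta)^beta = 0.295^2.5177 = 0.0463
R(t) = exp(-0.0463)
R(t) = 0.9548

0.9548


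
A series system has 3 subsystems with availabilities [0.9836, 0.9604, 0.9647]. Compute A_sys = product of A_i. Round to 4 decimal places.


Subsystems: [0.9836, 0.9604, 0.9647]
After subsystem 1 (A=0.9836): product = 0.9836
After subsystem 2 (A=0.9604): product = 0.9446
After subsystem 3 (A=0.9647): product = 0.9113
A_sys = 0.9113

0.9113


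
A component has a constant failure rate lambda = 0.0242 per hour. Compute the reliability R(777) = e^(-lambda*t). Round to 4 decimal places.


lambda = 0.0242
t = 777
lambda * t = 18.8034
R(t) = e^(-18.8034)
R(t) = 0.0

0.0


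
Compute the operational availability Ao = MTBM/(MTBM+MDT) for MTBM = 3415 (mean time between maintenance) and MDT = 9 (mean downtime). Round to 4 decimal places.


MTBM = 3415
MDT = 9
MTBM + MDT = 3424
Ao = 3415 / 3424
Ao = 0.9974

0.9974


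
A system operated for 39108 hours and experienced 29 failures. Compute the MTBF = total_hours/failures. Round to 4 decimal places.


total_hours = 39108
failures = 29
MTBF = 39108 / 29
MTBF = 1348.5517

1348.5517


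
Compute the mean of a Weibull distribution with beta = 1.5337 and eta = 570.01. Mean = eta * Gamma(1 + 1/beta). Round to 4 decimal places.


beta = 1.5337, eta = 570.01
1/beta = 0.652
1 + 1/beta = 1.652
Gamma(1.652) = 0.9004
Mean = 570.01 * 0.9004
Mean = 513.2505

513.2505


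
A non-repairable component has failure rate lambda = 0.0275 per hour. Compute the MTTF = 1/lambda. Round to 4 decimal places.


lambda = 0.0275
MTTF = 1 / 0.0275
MTTF = 36.3636

36.3636


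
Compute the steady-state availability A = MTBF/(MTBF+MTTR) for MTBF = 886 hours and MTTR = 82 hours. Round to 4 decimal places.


MTBF = 886
MTTR = 82
MTBF + MTTR = 968
A = 886 / 968
A = 0.9153

0.9153
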